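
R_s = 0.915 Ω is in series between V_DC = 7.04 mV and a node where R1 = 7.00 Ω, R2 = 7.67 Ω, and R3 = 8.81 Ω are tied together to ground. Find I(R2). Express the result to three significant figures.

I ≈ 0.678 mA

Equivalent of the parallel group: R_p = 2.586 Ω.
V_A = 7.04 × 2.586/3.501 = 5.200 mV.
I(R2) = V_A / R2 = 5.200/7.67 = 0.6780 mA.
(Equivalently: I_total = 2.011 mA, then current-divider fraction G_k/ΣG = 0.3371.)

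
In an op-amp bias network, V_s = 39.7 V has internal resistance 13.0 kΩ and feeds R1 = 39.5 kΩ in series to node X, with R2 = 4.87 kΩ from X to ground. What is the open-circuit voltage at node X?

V_th ≈ 3.37 V

R1' = 13.0 + 39.5 = 52.50 kΩ (source resistance + R1).
V_th is the unloaded tap voltage: V_s · R2/(R1'+R2) = 39.7 × 0.08489 = 3.370 V.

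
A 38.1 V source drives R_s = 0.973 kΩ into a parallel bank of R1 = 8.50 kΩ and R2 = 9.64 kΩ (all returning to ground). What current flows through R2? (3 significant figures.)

I ≈ 3.25 mA

Parallel bank: R_p = 1/(1/8.50 + 1/9.64) = 4.517 kΩ.
V_A by voltage divider: V_A = 38.1 × 4.517/(0.973 + 4.517) = 31.35 V.
I(R2) = V_A / R2 = 31.35/9.64 = 3.252 mA.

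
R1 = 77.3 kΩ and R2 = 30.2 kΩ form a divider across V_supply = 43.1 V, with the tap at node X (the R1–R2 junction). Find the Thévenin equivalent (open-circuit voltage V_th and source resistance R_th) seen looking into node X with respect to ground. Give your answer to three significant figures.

With X open, the divider is unloaded: V_th = 43.1 × 30.2/107.5 = 12.11 V.
Zeroing V_supply shorts the top of R1 to ground, so R_th = R1 ‖ R2 = 21.72 kΩ.

V_th ≈ 12.1 V, R_th ≈ 21.7 kΩ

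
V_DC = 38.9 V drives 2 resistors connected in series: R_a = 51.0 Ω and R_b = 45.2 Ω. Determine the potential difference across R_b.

V ≈ 18.3 V

Series total: ΣR = 51.0 + 45.2 = 96.20 Ω.
By the voltage-divider rule, V = 38.9 × 45.20/96.20 = 18.28 V.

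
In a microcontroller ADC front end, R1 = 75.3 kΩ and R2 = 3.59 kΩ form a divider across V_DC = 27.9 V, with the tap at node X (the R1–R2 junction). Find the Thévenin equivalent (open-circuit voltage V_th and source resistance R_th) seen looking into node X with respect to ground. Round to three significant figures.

V_th ≈ 1.27 V, R_th ≈ 3.43 kΩ

V_th is the unloaded tap voltage: V_DC · R2/(R1+R2) = 27.9 × 0.04551 = 1.270 V.
Zeroing V_DC shorts the top of R1 to ground, so R_th = R1 ‖ R2 = 3.427 kΩ.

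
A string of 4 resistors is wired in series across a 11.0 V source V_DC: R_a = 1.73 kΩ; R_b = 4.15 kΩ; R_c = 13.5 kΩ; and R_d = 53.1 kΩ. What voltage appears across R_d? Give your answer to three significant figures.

V ≈ 8.06 V

Total series resistance ΣR = 1.73 + 4.15 + 13.5 + 53.1 = 72.48 kΩ.
By the voltage-divider rule, V = 11.0 × 53.10/72.48 = 8.059 V.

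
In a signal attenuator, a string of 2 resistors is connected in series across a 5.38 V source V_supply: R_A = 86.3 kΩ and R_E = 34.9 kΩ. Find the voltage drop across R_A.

Series total: ΣR = 86.3 + 34.9 = 121.2 kΩ.
V = V_supply · R/ΣR = 5.38 × 0.7120 = 3.831 V.

V ≈ 3.83 V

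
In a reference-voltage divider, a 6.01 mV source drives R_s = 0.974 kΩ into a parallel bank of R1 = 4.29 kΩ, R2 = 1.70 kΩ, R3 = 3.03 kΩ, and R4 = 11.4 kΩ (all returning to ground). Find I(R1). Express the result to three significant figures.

I ≈ 0.635 µA

Equivalent of the parallel group: R_p = 0.8070 kΩ.
V_A = 6.01 × 0.8070/1.781 = 2.723 mV.
Branch current I = V_A/R1 = 2.723/4.29 = 0.6348 µA.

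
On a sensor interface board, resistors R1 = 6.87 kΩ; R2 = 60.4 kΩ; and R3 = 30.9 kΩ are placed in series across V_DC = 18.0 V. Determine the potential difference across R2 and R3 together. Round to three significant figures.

V ≈ 16.7 V

Total series resistance ΣR = 6.87 + 60.4 + 30.9 = 98.17 kΩ.
R_{R2..R3} = 60.4 + 30.9 = 91.30 kΩ.
By the voltage-divider rule, V = 18.0 × 91.30/98.17 = 16.74 V.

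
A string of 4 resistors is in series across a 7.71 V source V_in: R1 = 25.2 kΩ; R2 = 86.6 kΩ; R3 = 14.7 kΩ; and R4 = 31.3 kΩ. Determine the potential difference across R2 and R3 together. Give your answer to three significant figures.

V ≈ 4.95 V

ΣR = 25.2 + 86.6 + 14.7 + 31.3 = 157.8 kΩ.
R_{R2..R3} = 86.6 + 14.7 = 101.3 kΩ.
By the voltage-divider rule, V = 7.71 × 101.3/157.8 = 4.949 V.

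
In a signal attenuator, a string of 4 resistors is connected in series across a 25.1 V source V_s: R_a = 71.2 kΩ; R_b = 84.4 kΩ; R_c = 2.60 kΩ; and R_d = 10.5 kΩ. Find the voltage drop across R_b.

V ≈ 12.6 V

ΣR = 71.2 + 84.4 + 2.60 + 10.5 = 168.7 kΩ.
Voltage divider: V = V_s · (84.40 / 168.7) = 25.1 × 0.5003 = 12.56 V.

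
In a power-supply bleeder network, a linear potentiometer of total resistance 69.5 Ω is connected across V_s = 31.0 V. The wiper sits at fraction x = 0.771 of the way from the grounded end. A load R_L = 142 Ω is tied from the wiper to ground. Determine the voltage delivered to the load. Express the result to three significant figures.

V_out ≈ 22.0 V

Lower segment x·R_p = 53.58 Ω; upper segment (1−x)·R_p = 15.92 Ω.
Lower segment in parallel with the load: 53.58 ‖ 142 = 38.90 Ω.
V_out = 31.0 × 38.90/(15.92 + 38.90) = 22.00 V.
(Unloaded: V_out = x·V_s = 23.9 V.)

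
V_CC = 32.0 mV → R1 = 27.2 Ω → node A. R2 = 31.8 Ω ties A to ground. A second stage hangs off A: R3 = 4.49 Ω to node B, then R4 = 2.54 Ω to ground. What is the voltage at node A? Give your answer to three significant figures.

Node A sees R2 in parallel with the series input of stage 2, R3 + R4 = 7.030 Ω.
Effective lower resistance at A: R2 ‖ 7.030 = 5.757 Ω.
First divider: V_A = V_CC · 5.757/(27.2 + 5.757) = 5.590 mV.

V_A ≈ 5.59 mV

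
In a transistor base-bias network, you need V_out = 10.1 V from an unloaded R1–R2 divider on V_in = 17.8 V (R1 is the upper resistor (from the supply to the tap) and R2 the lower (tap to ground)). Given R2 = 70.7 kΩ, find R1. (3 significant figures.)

R1 ≈ 53.9 kΩ

V_out/V_in = R2/(R1+R2) = 0.5674.
Rearranging, R1 = R2·(1−k)/k = 70.7 × 0.7624 = 53.90 kΩ.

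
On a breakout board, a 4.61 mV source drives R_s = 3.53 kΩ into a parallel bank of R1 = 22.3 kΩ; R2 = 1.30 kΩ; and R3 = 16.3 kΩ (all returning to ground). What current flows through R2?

I ≈ 0.867 µA

Combine the parallel branches: R_p = (1/22.3 + 1/1.30 + 1/16.3)⁻¹ = 1.142 kΩ.
V_A = 4.61 × 1.142/4.672 = 1.127 mV.
I(R2) = V_A / R2 = 1.127/1.30 = 0.8670 µA.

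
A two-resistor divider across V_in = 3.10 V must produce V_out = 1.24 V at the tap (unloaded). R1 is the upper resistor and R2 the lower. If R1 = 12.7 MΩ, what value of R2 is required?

R2 ≈ 8.47 MΩ

The divider ratio is R2/(R1+R2) = 1.24/3.10 = 0.4000.
Rearranging, R2 = R1·k/(1−k) = 12.7 × 0.6667 = 8.467 MΩ.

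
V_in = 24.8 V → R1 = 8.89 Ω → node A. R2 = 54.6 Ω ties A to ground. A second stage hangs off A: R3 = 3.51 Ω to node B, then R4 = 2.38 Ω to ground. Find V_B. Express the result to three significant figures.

V_B ≈ 3.75 V

The second stage (R3 + R4 = 5.890 Ω) loads node A in parallel with R2.
R2 ‖ (R3+R4) = 5.316 Ω.
So V_A = 24.8 × 0.3742 = 9.281 V.
Stage 2 is unloaded, so V_B = V_A · R4/(R3+R4) = 9.281 × 2.38/5.890 = 3.750 V.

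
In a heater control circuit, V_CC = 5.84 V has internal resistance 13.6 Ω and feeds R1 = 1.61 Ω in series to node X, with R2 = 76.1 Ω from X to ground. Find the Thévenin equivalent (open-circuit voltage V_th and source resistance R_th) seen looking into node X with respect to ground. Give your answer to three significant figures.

V_th ≈ 4.87 V, R_th ≈ 12.7 Ω

R1' = 13.6 + 1.61 = 15.21 Ω (source resistance + R1).
V_th is the unloaded tap voltage: V_CC · R2/(R1'+R2) = 5.84 × 0.8334 = 4.867 V.
Looking into X with the source shorted: R_th = R1'·R2/(R1'+R2) = 15.21 × 76.1/91.31 = 12.68 Ω.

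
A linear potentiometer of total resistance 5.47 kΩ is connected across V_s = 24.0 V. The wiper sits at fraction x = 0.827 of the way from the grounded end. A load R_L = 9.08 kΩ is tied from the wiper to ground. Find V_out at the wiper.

V_out ≈ 18.3 V

Split the track: R_lower = x·R_p = 4.524 kΩ, R_upper = (1−x)·R_p = 0.9463 kΩ.
(x·R_p) ‖ R_L = 3.019 kΩ.
Then V_out = V_s · 3.019/(0.9463 + 3.019) = 18.27 V.
(Unloaded: V_out = x·V_s = 19.8 V.)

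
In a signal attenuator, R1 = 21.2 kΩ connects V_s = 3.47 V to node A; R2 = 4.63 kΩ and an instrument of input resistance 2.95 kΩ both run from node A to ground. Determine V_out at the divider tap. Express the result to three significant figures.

V_out ≈ 0.272 V

R2 ‖ R_L = (4.63 × 2.95)/(4.63 + 2.95) = 1.802 kΩ.
Now apply the divider: V_out = 3.47 × 0.07834 = 0.2718 V.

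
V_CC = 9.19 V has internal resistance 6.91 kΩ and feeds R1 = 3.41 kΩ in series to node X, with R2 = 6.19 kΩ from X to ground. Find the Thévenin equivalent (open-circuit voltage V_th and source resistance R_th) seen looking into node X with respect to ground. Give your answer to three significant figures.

V_th ≈ 3.45 V, R_th ≈ 3.87 kΩ

R1' = 6.91 + 3.41 = 10.32 kΩ (source resistance + R1).
Open-circuit (no load on X): V_th = V_CC · R2/(R1' + R2) = 9.19 × 6.19/(10.32 + 6.19) = 3.446 V.
Zeroing V_CC shorts the top of R1' to ground, so R_th = R1' ‖ R2 = 3.869 kΩ.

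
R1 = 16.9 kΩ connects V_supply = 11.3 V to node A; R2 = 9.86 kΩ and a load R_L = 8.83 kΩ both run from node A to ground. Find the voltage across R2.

V_out ≈ 2.44 V

R2 ‖ R_L = (9.86 × 8.83)/(9.86 + 8.83) = 4.658 kΩ.
Now apply the divider: V_out = 11.3 × 0.2161 = 2.442 V.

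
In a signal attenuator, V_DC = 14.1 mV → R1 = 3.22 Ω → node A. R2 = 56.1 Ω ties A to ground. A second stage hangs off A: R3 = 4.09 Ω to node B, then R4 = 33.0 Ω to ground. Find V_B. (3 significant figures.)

Looking into the second stage from A: R3 + R4 = 37.09 Ω appears in parallel with R2.
Effective lower resistance at A: R2 ‖ 37.09 = 22.33 Ω.
First divider: V_A = V_DC · 22.33/(3.22 + 22.33) = 12.32 mV.
Then the unloaded second divider: V_B = V_A × R4/(R3+R4) = 12.32 × 0.8897 = 10.96 mV.

V_B ≈ 11.0 mV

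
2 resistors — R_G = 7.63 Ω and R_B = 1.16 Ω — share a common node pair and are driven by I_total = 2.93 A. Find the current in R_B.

With just two branches, the current splits inversely with resistance.
So I = 2.93 × 7.63/8.790 = 2.543 A.

I ≈ 2.54 A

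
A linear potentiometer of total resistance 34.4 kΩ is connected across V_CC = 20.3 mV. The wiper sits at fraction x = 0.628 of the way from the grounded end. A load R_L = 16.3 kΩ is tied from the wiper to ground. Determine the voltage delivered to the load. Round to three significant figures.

V_out ≈ 8.54 mV

The pot divides into 12.80 kΩ above the wiper and 21.60 kΩ below.
R_L loads the lower segment: effective lower R = 9.290 kΩ.
Loaded-divider output: V_out = 20.3 × 0.4206 = 8.539 mV.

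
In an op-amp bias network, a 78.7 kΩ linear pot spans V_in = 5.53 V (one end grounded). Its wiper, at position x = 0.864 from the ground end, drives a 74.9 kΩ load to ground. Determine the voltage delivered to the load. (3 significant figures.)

V_out ≈ 4.25 V

Split the track: R_lower = x·R_p = 68.00 kΩ, R_upper = (1−x)·R_p = 10.70 kΩ.
Lower segment in parallel with the load: 68.00 ‖ 74.9 = 35.64 kΩ.
Then V_out = V_in · 35.64/(10.70 + 35.64) = 4.253 V.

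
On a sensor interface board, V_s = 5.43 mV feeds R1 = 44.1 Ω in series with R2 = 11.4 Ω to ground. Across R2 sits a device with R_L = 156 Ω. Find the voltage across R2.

V_out ≈ 1.05 mV

R2 ‖ R_L = (11.4 × 156)/(11.4 + 156) = 10.62 Ω.
Now apply the divider: V_out = 5.43 × 0.1941 = 1.054 mV.
(Unloaded it would be 1.12 mV; the load pulls it down.)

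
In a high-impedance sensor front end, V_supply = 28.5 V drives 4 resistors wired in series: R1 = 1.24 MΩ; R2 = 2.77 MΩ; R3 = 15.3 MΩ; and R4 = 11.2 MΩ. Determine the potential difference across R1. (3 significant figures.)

V ≈ 1.16 V

ΣR = 1.24 + 2.77 + 15.3 + 11.2 = 30.51 MΩ.
Voltage divider: V = V_supply · (1.240 / 30.51) = 28.5 × 0.04064 = 1.158 V.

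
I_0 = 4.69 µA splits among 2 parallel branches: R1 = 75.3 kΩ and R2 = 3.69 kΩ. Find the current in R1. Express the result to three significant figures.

I ≈ 0.219 µA

Two-branch current divider: I_k = I_0 · R_other/(R_1 + R_2).
So I = 4.69 × 3.69/78.99 = 0.2191 µA.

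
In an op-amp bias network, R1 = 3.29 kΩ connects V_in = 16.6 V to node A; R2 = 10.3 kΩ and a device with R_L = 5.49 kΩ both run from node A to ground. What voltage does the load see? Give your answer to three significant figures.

The load sits in parallel with R2, giving an effective lower resistance R2' = R2·R_L/(R2+R_L) = 3.581 kΩ.
Voltage divider with the loaded lower leg: V_out = 16.6 × 3.581/(3.29 + 3.581) = 16.6 × 0.5212 = 8.652 V.

V_out ≈ 8.65 V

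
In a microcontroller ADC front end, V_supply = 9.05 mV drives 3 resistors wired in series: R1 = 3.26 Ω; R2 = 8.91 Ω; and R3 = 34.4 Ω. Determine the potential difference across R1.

V ≈ 0.634 mV

Series total: ΣR = 3.26 + 8.91 + 34.4 = 46.57 Ω.
By the voltage-divider rule, V = 9.05 × 3.260/46.57 = 0.6335 mV.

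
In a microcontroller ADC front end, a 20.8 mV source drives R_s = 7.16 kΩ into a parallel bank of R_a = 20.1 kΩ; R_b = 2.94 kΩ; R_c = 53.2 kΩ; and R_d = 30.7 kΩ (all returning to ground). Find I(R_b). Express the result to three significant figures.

Parallel bank: R_p = 1/(1/20.1 + 1/2.94 + 1/53.2 + 1/30.7) = 2.266 kΩ.
V_A by voltage divider: V_A = 20.8 × 2.266/(7.16 + 2.266) = 5.001 mV.
Branch current I = V_A/R_b = 5.001/2.94 = 1.701 µA.

I ≈ 1.70 µA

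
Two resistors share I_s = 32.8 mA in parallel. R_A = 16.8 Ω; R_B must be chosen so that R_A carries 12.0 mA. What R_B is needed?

In a two-way split, I_A/I_s = R_B/(R_A + R_B).
12.0/32.8 = R_B/(R_A + R_B) → R_B = R_A · (0.3659)/(1 − 0.3659) = 16.8 × 0.5769 = 9.692 Ω.

R_B ≈ 9.69 Ω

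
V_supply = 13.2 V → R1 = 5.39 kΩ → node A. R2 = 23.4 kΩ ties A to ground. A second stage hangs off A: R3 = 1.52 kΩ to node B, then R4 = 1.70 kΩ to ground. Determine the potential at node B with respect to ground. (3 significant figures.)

V_B ≈ 2.40 V

The second stage (R3 + R4 = 3.220 kΩ) loads node A in parallel with R2.
Effective lower resistance at A: R2 ‖ 3.220 = 2.831 kΩ.
So V_A = 13.2 × 0.3443 = 4.545 V.
V_B = V_A × 0.5280 = 2.400 V.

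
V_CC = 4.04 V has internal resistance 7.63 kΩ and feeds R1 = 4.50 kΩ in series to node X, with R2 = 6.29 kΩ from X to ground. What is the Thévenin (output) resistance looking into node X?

R1' = 7.63 + 4.50 = 12.13 kΩ (source resistance + R1).
Looking into X with the source shorted: R_th = R1'·R2/(R1'+R2) = 12.13 × 6.29/18.42 = 4.142 kΩ.

R_th ≈ 4.14 kΩ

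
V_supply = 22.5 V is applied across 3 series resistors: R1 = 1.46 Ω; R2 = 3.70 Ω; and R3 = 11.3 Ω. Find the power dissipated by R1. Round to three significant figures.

ΣR = 16.46 Ω → I = 22.5/16.46 = 1.367 A.
P(R1) = I²·R1 = (1.367)² × 1.46 = 2.728 W.

P ≈ 2.73 W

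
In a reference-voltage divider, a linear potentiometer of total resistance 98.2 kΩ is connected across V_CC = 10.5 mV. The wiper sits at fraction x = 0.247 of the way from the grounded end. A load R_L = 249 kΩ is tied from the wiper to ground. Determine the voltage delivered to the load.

V_out ≈ 2.42 mV

Split the track: R_lower = x·R_p = 24.26 kΩ, R_upper = (1−x)·R_p = 73.94 kΩ.
R_L loads the lower segment: effective lower R = 22.10 kΩ.
Loaded-divider output: V_out = 10.5 × 0.2301 = 2.416 mV.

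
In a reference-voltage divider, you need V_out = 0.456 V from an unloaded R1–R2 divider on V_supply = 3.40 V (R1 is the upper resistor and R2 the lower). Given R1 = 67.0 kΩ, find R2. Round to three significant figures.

R2 ≈ 10.4 kΩ

The divider ratio is R2/(R1+R2) = 0.456/3.40 = 0.1341.
R2 = R1 · 0.1341/(1 − 0.1341) = 10.38 kΩ.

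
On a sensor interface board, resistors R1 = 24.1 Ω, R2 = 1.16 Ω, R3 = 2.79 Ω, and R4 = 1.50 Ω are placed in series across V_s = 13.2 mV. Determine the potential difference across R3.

V ≈ 1.25 mV

Total series resistance ΣR = 24.1 + 1.16 + 2.79 + 1.50 = 29.55 Ω.
V = V_s · R/ΣR = 13.2 × 0.09442 = 1.246 mV.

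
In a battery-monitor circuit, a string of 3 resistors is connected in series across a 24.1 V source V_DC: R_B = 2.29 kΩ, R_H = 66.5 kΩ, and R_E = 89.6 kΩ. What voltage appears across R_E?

Total series resistance ΣR = 2.29 + 66.5 + 89.6 = 158.4 kΩ.
By the voltage-divider rule, V = 24.1 × 89.60/158.4 = 13.63 V.

V ≈ 13.6 V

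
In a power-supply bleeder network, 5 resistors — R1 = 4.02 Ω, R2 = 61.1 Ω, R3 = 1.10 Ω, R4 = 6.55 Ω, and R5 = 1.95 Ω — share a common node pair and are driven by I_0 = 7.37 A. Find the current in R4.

I ≈ 0.612 A

Total conductance ΣG = 1/4.02 + 1/61.1 + 1/1.10 + 1/6.55 + 1/1.95 = 1.840 (units of 1/Ω).
R4 takes the fraction G_k/ΣG = 0.1527/1.840 = 0.08299, so I = 7.37 × 0.08299 = 0.6116 A.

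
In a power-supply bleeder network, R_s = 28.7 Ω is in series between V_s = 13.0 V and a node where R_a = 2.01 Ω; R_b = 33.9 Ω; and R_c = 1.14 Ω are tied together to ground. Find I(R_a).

Equivalent of the parallel group: R_p = 0.7121 Ω.
Node voltage V_A = V_s · R_p/(R_s + R_p) = 13.0 × 0.02421 = 0.3148 V.
I(R_a) = V_A / R_a = 0.3148/2.01 = 0.1566 A.

I ≈ 0.157 A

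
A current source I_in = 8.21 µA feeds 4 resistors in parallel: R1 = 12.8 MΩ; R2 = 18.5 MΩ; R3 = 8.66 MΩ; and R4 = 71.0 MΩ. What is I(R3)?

ΣG = 1/12.8 + 1/18.5 + 1/8.66 + 1/71.0 = 0.2617.
R3 takes the fraction G_k/ΣG = 0.1155/0.2617 = 0.4412, so I = 8.21 × 0.4412 = 3.622 µA.

I ≈ 3.62 µA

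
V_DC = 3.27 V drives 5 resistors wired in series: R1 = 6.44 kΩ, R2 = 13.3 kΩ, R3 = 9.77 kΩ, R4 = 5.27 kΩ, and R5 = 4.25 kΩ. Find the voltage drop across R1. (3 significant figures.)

V ≈ 0.540 V

Total series resistance ΣR = 6.44 + 13.3 + 9.77 + 5.27 + 4.25 = 39.03 kΩ.
V = V_DC · R/ΣR = 3.27 × 0.1650 = 0.5396 V.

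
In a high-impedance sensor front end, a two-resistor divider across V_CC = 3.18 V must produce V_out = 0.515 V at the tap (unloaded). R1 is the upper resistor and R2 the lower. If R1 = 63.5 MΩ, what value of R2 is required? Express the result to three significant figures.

R2 ≈ 12.3 MΩ

The divider ratio is R2/(R1+R2) = 0.515/3.18 = 0.1619.
So R2 = R1 · V_out/(V_CC − V_out) = 63.5 × 0.515/(3.18 − 0.515) = 63.5 × 0.1932 = 12.27 MΩ.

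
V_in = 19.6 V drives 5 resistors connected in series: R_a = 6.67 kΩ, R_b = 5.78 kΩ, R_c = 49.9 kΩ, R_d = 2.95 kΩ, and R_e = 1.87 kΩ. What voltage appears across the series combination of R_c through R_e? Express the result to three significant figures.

Total series resistance ΣR = 6.67 + 5.78 + 49.9 + 2.95 + 1.87 = 67.17 kΩ.
R_{R_c..R_e} = 49.9 + 2.95 + 1.87 = 54.72 kΩ.
Voltage divider: V = V_in · (54.72 / 67.17) = 19.6 × 0.8146 = 15.97 V.

V ≈ 16.0 V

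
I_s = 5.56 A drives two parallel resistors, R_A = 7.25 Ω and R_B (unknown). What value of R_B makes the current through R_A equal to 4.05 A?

The fraction through R_A equals R_B/(R_A+R_B).
4.05/5.56 = R_B/(R_A + R_B) → R_B = R_A · (0.7284)/(1 − 0.7284) = 7.25 × 2.682 = 19.45 Ω.

R_B ≈ 19.4 Ω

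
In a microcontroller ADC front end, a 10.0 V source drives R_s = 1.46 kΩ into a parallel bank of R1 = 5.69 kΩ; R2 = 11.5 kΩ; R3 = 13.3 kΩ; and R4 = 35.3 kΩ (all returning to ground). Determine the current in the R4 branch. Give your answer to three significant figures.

I ≈ 0.185 mA

Parallel bank: R_p = 1/(1/5.69 + 1/11.5 + 1/13.3 + 1/35.3) = 2.731 kΩ.
Node voltage V_A = V_DC · R_p/(R_s + R_p) = 10.0 × 0.6516 = 6.516 V.
Branch current I = V_A/R4 = 6.516/35.3 = 0.1846 mA.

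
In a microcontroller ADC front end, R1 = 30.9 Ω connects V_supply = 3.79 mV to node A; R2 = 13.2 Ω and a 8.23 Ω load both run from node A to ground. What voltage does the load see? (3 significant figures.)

V_out ≈ 0.534 mV

R2 ‖ R_L = (13.2 × 8.23)/(13.2 + 8.23) = 5.069 Ω.
Voltage divider with the loaded lower leg: V_out = 3.79 × 5.069/(30.9 + 5.069) = 3.79 × 0.1409 = 0.5341 mV.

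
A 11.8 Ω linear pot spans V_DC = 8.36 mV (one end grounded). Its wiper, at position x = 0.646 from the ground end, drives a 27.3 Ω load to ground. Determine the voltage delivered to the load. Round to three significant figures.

V_out ≈ 4.91 mV

Lower segment x·R_p = 7.623 Ω; upper segment (1−x)·R_p = 4.177 Ω.
Lower segment in parallel with the load: 7.623 ‖ 27.3 = 5.959 Ω.
Loaded-divider output: V_out = 8.36 × 0.5879 = 4.915 mV.
(Unloaded: V_out = x·V_DC = 5.40 mV.)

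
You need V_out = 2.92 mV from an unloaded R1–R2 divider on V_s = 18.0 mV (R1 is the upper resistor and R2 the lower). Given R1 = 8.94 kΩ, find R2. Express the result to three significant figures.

R2 ≈ 1.73 kΩ

V_out/V_s = R2/(R1+R2) = 0.1622.
Rearranging, R2 = R1·k/(1−k) = 8.94 × 0.1936 = 1.731 kΩ.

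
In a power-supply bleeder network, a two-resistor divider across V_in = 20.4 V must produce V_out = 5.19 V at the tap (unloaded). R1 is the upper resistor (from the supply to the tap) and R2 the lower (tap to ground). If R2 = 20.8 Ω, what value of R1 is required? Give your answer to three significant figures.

R1 ≈ 61.0 Ω

V_out/V_in = R2/(R1+R2) = 0.2544.
Rearranging, R1 = R2·(1−k)/k = 20.8 × 2.931 = 60.96 Ω.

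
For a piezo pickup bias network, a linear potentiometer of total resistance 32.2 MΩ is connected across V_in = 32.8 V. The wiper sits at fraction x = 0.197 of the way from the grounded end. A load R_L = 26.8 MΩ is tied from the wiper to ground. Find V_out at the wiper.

Split the track: R_lower = x·R_p = 6.343 MΩ, R_upper = (1−x)·R_p = 25.86 MΩ.
R_L loads the lower segment: effective lower R = 5.129 MΩ.
Loaded-divider output: V_out = 32.8 × 0.1655 = 5.430 V.
(Unloaded: V_out = x·V_in = 6.46 V.)

V_out ≈ 5.43 V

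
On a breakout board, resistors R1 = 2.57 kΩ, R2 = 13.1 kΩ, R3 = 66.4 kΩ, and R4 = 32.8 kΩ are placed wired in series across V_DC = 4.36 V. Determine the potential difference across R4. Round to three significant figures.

ΣR = 2.57 + 13.1 + 66.4 + 32.8 = 114.9 kΩ.
V = V_DC · R/ΣR = 4.36 × 0.2855 = 1.245 V.

V ≈ 1.24 V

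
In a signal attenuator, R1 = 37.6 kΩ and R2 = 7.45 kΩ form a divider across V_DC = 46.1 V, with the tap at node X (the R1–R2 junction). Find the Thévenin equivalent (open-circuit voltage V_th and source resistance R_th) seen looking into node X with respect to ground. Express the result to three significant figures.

V_th ≈ 7.62 V, R_th ≈ 6.22 kΩ

V_th is the unloaded tap voltage: V_DC · R2/(R1+R2) = 46.1 × 0.1654 = 7.624 V.
Zeroing V_DC shorts the top of R1 to ground, so R_th = R1 ‖ R2 = 6.218 kΩ.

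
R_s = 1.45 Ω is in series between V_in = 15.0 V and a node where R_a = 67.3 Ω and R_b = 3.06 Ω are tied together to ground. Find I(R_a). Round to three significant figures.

I ≈ 0.149 A

Equivalent of the parallel group: R_p = 2.927 Ω.
V_A by voltage divider: V_A = 15.0 × 2.927/(1.45 + 2.927) = 10.03 V.
Branch current I = V_A/R_a = 10.03/67.3 = 0.1490 A.
(Check via current divider: I_total = 3.427 A; share G_k/ΣG = 0.04349 → same result.)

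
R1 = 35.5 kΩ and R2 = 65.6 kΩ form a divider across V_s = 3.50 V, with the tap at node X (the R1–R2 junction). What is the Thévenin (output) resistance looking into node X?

Zeroing V_s shorts the top of R1 to ground, so R_th = R1 ‖ R2 = 23.03 kΩ.

R_th ≈ 23.0 kΩ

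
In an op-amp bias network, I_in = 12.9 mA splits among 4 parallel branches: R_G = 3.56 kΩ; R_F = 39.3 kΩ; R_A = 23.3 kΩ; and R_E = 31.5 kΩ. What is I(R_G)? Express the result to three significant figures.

I ≈ 9.51 mA

ΣG = 1/3.56 + 1/39.3 + 1/23.3 + 1/31.5 = 0.3810.
By the current-divider rule, I = I_in · G_k/ΣG = 12.9 × 0.7373 = 9.511 mA.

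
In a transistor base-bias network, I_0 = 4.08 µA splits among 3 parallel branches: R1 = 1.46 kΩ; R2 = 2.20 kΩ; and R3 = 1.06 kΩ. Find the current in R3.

I ≈ 1.85 µA

Conductances: ΣG = 1/1.46 + 1/2.20 + 1/1.06 = 2.083 (1/kΩ).
Current divider: I(R3) = I_0 · G_k/ΣG = 4.08 × (0.9434/2.083) = 4.08 × 0.4529 = 1.848 µA.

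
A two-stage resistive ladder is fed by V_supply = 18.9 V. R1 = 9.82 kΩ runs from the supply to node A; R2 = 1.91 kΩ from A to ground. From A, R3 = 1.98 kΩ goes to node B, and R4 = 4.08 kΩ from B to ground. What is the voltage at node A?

The second stage (R3 + R4 = 6.060 kΩ) loads node A in parallel with R2.
R2 ‖ (R3+R4) = 1.452 kΩ.
V_A = 18.9 × 1.452/(9.82 + 1.452) = 2.435 V.

V_A ≈ 2.43 V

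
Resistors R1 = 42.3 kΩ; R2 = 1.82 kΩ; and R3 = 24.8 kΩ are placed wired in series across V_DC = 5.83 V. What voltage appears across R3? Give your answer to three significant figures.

Total series resistance ΣR = 42.3 + 1.82 + 24.8 = 68.92 kΩ.
Voltage divider: V = V_DC · (24.80 / 68.92) = 5.83 × 0.3598 = 2.098 V.

V ≈ 2.10 V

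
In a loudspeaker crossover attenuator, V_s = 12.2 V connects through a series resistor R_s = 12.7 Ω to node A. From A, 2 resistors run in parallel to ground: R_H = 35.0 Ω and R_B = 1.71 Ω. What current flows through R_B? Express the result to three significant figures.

Parallel bank: R_p = 1/(1/35.0 + 1/1.71) = 1.630 Ω.
Node voltage V_A = V_s · R_p/(R_s + R_p) = 12.2 × 0.1138 = 1.388 V.
Branch current I = V_A/R_B = 1.388/1.71 = 0.8117 A.

I ≈ 0.812 A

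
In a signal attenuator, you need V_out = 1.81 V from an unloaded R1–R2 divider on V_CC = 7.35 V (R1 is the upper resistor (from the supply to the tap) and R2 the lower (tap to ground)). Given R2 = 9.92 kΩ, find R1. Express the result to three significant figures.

R1 ≈ 30.4 kΩ

Required fraction k = V_out/V_CC = 0.2463.
So R1 = R2 · (V_CC/V_out − 1) = 9.92 × (7.35/1.81 − 1) = 9.92 × 3.061 = 30.36 kΩ.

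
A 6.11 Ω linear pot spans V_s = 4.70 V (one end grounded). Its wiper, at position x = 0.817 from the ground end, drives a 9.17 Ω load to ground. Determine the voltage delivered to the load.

V_out ≈ 3.49 V

Split the track: R_lower = x·R_p = 4.992 Ω, R_upper = (1−x)·R_p = 1.118 Ω.
Lower segment in parallel with the load: 4.992 ‖ 9.17 = 3.232 Ω.
Loaded-divider output: V_out = 4.70 × 0.7430 = 3.492 V.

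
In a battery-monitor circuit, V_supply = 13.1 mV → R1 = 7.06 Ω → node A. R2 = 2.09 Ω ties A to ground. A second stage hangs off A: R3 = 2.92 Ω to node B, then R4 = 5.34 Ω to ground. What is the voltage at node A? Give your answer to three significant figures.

V_A ≈ 2.50 mV

The second stage (R3 + R4 = 8.260 Ω) loads node A in parallel with R2.
Effective lower resistance at A: R2 ‖ 8.260 = 1.668 Ω.
So V_A = 13.1 × 0.1911 = 2.503 mV.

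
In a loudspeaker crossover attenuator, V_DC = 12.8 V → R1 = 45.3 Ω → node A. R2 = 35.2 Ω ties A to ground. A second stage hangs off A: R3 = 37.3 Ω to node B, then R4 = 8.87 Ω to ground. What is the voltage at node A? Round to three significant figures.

V_A ≈ 3.92 V

The second stage (R3 + R4 = 46.17 Ω) loads node A in parallel with R2.
R2 ‖ (R3+R4) = 19.97 Ω.
So V_A = 12.8 × 0.3060 = 3.917 V.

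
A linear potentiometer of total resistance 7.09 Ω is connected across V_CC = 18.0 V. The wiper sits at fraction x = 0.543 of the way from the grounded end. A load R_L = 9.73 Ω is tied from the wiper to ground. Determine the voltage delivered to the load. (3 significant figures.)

Lower segment x·R_p = 3.850 Ω; upper segment (1−x)·R_p = 3.240 Ω.
R_L loads the lower segment: effective lower R = 2.758 Ω.
Loaded-divider output: V_out = 18.0 × 0.4598 = 8.277 V.
(Unloaded: V_out = x·V_CC = 9.77 V.)

V_out ≈ 8.28 V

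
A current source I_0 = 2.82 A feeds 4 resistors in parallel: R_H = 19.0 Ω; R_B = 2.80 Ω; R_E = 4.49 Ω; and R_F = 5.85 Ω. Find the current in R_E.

ΣG = 1/19.0 + 1/2.80 + 1/4.49 + 1/5.85 = 0.8034.
R_E takes the fraction G_k/ΣG = 0.2227/0.8034 = 0.2772, so I = 2.82 × 0.2772 = 0.7817 A.

I ≈ 0.782 A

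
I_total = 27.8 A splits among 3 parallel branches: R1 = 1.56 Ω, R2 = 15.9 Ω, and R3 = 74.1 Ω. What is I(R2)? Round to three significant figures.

Conductances: ΣG = 1/1.56 + 1/15.9 + 1/74.1 = 0.7174 (1/Ω).
By the current-divider rule, I = I_total · G_k/ΣG = 27.8 × 0.08767 = 2.437 A.

I ≈ 2.44 A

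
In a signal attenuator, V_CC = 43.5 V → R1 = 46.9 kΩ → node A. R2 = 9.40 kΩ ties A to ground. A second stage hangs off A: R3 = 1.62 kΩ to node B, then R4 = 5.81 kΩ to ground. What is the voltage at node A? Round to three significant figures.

Node A sees R2 in parallel with the series input of stage 2, R3 + R4 = 7.430 kΩ.
R2 ‖ (R3+R4) = 4.150 kΩ.
V_A = 43.5 × 4.150/(46.9 + 4.150) = 3.536 V.

V_A ≈ 3.54 V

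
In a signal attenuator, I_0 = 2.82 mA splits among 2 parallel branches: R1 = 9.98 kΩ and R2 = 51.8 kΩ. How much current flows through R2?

I ≈ 0.456 mA

Two-branch current divider: I_k = I_0 · R_other/(R_1 + R_2).
So I = 2.82 × 9.98/61.78 = 0.4555 mA.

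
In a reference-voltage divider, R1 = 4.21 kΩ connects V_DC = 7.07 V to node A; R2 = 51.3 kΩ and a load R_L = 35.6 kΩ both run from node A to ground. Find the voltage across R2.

V_out ≈ 5.89 V

First combine the lower leg with the load: R2 ‖ R_L = 21.02 kΩ.
Then V_out = V_DC · R2'/(R1 + R2') = 7.07 × 21.02/25.23 = 5.890 V.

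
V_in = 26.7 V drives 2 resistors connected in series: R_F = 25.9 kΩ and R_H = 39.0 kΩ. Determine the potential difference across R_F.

ΣR = 25.9 + 39.0 = 64.90 kΩ.
Voltage divider: V = V_in · (25.90 / 64.90) = 26.7 × 0.3991 = 10.66 V.

V ≈ 10.7 V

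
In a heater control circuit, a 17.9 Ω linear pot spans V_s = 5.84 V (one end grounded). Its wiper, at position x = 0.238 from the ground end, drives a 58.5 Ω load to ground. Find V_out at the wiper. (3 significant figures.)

The pot divides into 13.64 Ω above the wiper and 4.260 Ω below.
Lower segment in parallel with the load: 4.260 ‖ 58.5 = 3.971 Ω.
V_out = 5.84 × 3.971/(13.64 + 3.971) = 1.317 V.
(Unloaded: V_out = x·V_s = 1.39 V.)

V_out ≈ 1.32 V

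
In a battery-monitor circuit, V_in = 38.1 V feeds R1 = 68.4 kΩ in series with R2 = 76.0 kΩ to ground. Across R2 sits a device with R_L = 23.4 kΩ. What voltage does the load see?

V_out ≈ 7.90 V

The load sits in parallel with R2, giving an effective lower resistance R2' = R2·R_L/(R2+R_L) = 17.89 kΩ.
Now apply the divider: V_out = 38.1 × 0.2073 = 7.900 V.
(Unloaded it would be 20.1 V; the load pulls it down.)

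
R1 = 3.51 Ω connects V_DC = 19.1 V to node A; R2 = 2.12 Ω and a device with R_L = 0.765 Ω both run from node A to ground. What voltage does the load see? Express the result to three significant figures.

V_out ≈ 2.64 V

R2 ‖ R_L = (2.12 × 0.765)/(2.12 + 0.765) = 0.5621 Ω.
Voltage divider with the loaded lower leg: V_out = 19.1 × 0.5621/(3.51 + 0.5621) = 19.1 × 0.1380 = 2.637 V.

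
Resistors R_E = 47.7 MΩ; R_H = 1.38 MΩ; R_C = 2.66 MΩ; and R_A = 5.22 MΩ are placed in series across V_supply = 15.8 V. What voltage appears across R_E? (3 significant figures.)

V ≈ 13.2 V

Series total: ΣR = 47.7 + 1.38 + 2.66 + 5.22 = 56.96 MΩ.
V = V_supply · R/ΣR = 15.8 × 0.8374 = 13.23 V.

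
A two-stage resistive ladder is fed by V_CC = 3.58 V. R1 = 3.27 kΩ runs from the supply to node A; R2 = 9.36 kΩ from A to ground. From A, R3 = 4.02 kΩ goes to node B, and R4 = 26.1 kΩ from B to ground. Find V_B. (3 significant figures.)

Node A sees R2 in parallel with the series input of stage 2, R3 + R4 = 30.12 kΩ.
R2 ‖ (R3+R4) = 7.141 kΩ.
So V_A = 3.58 × 0.6859 = 2.456 V.
V_B = V_A × 0.8665 = 2.128 V.

V_B ≈ 2.13 V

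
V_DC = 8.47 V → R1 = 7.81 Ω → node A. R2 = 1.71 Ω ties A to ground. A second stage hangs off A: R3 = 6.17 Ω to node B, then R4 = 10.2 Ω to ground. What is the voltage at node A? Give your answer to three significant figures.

V_A ≈ 1.40 V

The second stage (R3 + R4 = 16.37 Ω) loads node A in parallel with R2.
R2 ‖ (R3+R4) = 1.548 Ω.
So V_A = 8.47 × 0.1654 = 1.401 V.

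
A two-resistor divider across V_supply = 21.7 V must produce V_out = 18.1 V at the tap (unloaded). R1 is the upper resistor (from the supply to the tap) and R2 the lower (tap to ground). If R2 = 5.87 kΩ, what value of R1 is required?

Required fraction k = V_out/V_supply = 0.8341.
Rearranging, R1 = R2·(1−k)/k = 5.87 × 0.1989 = 1.168 kΩ.

R1 ≈ 1.17 kΩ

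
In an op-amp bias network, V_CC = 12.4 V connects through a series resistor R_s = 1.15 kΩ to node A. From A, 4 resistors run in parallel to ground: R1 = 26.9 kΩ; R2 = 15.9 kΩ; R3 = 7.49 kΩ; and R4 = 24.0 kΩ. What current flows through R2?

Combine the parallel branches: R_p = (1/26.9 + 1/15.9 + 1/7.49 + 1/24.0)⁻¹ = 3.633 kΩ.
Node voltage V_A = V_CC · R_p/(R_s + R_p) = 12.4 × 0.7596 = 9.419 V.
I(R2) = V_A / R2 = 9.419/15.9 = 0.5924 mA.

I ≈ 0.592 mA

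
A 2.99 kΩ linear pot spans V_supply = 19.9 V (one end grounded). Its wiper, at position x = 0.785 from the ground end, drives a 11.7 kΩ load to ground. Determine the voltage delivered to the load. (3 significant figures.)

V_out ≈ 15.0 V

The pot divides into 0.6428 kΩ above the wiper and 2.347 kΩ below.
(x·R_p) ‖ R_L = 1.955 kΩ.
Loaded-divider output: V_out = 19.9 × 0.7525 = 14.98 V.
(Unloaded: V_out = x·V_supply = 15.6 V.)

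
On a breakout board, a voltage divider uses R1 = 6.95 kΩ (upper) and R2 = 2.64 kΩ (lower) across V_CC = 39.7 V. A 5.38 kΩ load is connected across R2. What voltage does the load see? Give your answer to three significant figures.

R2 ‖ R_L = (2.64 × 5.38)/(2.64 + 5.38) = 1.771 kΩ.
Then V_out = V_CC · R2'/(R1 + R2') = 39.7 × 1.771/8.721 = 8.062 V.
(Unloaded it would be 10.9 V; the load pulls it down.)

V_out ≈ 8.06 V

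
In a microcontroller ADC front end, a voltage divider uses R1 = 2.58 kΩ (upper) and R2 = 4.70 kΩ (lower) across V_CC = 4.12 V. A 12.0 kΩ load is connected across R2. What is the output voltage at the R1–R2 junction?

V_out ≈ 2.34 V

R2 ‖ R_L = (4.70 × 12.0)/(4.70 + 12.0) = 3.377 kΩ.
Now apply the divider: V_out = 4.12 × 0.5669 = 2.336 V.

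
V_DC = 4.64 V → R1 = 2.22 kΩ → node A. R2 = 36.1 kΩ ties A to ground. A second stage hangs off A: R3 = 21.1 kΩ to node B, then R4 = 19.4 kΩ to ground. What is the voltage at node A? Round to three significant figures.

Node A sees R2 in parallel with the series input of stage 2, R3 + R4 = 40.50 kΩ.
Effective lower resistance at A: R2 ‖ 40.50 = 19.09 kΩ.
First divider: V_A = V_DC · 19.09/(2.22 + 19.09) = 4.157 V.

V_A ≈ 4.16 V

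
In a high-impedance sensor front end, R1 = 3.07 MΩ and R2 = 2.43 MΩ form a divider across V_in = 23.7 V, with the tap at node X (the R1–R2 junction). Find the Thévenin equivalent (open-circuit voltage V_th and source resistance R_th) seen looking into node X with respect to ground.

With X open, the divider is unloaded: V_th = 23.7 × 2.43/5.500 = 10.47 V.
With V_in suppressed (replaced by a short), R_th = R1 ‖ R2 = (3.070 × 2.43)/(3.070 + 2.43) = 1.356 MΩ.

V_th ≈ 10.5 V, R_th ≈ 1.36 MΩ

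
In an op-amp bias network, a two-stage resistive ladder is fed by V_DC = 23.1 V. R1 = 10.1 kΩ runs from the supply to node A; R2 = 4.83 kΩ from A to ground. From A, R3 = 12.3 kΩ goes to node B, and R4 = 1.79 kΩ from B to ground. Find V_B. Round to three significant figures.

Looking into the second stage from A: R3 + R4 = 14.09 kΩ appears in parallel with R2.
R2 ‖ (R3+R4) = 3.597 kΩ.
V_A = 23.1 × 3.597/(10.1 + 3.597) = 6.066 V.
Then the unloaded second divider: V_B = V_A × R4/(R3+R4) = 6.066 × 0.1270 = 0.7707 V.

V_B ≈ 0.771 V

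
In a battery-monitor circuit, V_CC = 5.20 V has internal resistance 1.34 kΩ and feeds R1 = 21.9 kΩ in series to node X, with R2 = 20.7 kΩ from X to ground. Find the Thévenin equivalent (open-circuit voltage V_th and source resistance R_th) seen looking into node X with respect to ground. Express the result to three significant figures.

R1' = 1.34 + 21.9 = 23.24 kΩ (source resistance + R1).
V_th is the unloaded tap voltage: V_CC · R2/(R1'+R2) = 5.20 × 0.4711 = 2.450 V.
Looking into X with the source shorted: R_th = R1'·R2/(R1'+R2) = 23.24 × 20.7/43.94 = 10.95 kΩ.

V_th ≈ 2.45 V, R_th ≈ 10.9 kΩ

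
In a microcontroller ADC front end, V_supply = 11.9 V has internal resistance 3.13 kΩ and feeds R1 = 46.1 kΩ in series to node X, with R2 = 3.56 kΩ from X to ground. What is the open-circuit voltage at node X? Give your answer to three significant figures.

R1' = 3.13 + 46.1 = 49.23 kΩ (source resistance + R1).
With X open, the divider is unloaded: V_th = 11.9 × 3.56/52.79 = 0.8025 V.

V_th ≈ 0.803 V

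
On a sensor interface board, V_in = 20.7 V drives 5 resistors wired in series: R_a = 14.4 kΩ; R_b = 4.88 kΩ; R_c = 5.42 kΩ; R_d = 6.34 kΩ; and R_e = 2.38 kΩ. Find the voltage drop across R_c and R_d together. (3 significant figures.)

Series total: ΣR = 14.4 + 4.88 + 5.42 + 6.34 + 2.38 = 33.42 kΩ.
R_{R_c..R_d} = 5.42 + 6.34 = 11.76 kΩ.
V = V_in · R/ΣR = 20.7 × 0.3519 = 7.284 V.

V ≈ 7.28 V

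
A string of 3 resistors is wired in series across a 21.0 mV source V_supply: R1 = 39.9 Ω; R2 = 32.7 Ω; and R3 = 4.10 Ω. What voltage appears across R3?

ΣR = 39.9 + 32.7 + 4.10 = 76.70 Ω.
Voltage divider: V = V_supply · (4.100 / 76.70) = 21.0 × 0.05346 = 1.123 mV.

V ≈ 1.12 mV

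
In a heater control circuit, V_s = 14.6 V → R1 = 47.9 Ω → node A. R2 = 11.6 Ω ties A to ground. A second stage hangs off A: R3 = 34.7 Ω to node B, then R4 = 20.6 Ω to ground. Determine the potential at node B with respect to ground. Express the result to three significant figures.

V_B ≈ 0.907 V

Node A sees R2 in parallel with the series input of stage 2, R3 + R4 = 55.30 Ω.
Effective lower resistance at A: R2 ‖ 55.30 = 9.589 Ω.
V_A = 14.6 × 9.589/(47.9 + 9.589) = 2.435 V.
V_B = V_A × 0.3725 = 0.9071 V.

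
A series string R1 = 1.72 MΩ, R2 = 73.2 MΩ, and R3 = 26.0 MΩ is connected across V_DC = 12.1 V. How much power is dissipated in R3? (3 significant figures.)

The common current is I = 12.1/100.9 = 0.1199 µA.
P = I²R = 0.01438 × 26.0 = 0.3738 µW.

P ≈ 0.374 µW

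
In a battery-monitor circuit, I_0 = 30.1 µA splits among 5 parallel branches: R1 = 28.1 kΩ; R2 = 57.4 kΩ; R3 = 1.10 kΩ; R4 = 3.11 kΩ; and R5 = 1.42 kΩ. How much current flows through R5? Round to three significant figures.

ΣG = 1/28.1 + 1/57.4 + 1/1.10 + 1/3.11 + 1/1.42 = 1.988.
Current divider: I(R5) = I_0 · G_k/ΣG = 30.1 × (0.7042/1.988) = 30.1 × 0.3543 = 10.66 µA.

I ≈ 10.7 µA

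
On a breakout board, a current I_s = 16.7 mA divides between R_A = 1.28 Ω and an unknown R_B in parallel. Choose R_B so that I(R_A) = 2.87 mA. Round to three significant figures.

R_B ≈ 0.266 Ω

In a two-way split, I_A/I_s = R_B/(R_A + R_B).
With f = 0.1719, R_B = R_A · f/(1−f) = 1.28 × 0.2075 = 0.2656 Ω.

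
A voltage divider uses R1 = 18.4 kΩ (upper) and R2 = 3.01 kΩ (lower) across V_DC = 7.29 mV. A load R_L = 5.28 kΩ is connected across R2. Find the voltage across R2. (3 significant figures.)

V_out ≈ 0.688 mV

First combine the lower leg with the load: R2 ‖ R_L = 1.917 kΩ.
Then V_out = V_DC · R2'/(R1 + R2') = 7.29 × 1.917/20.32 = 0.6879 mV.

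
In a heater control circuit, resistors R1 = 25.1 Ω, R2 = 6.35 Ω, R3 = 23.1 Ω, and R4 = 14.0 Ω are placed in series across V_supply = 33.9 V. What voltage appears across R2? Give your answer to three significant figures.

V ≈ 3.14 V

ΣR = 25.1 + 6.35 + 23.1 + 14.0 = 68.55 Ω.
Voltage divider: V = V_supply · (6.350 / 68.55) = 33.9 × 0.09263 = 3.140 V.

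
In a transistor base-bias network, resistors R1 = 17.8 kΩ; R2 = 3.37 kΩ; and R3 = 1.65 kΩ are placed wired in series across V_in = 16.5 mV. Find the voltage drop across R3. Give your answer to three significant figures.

V ≈ 1.19 mV

ΣR = 17.8 + 3.37 + 1.65 = 22.82 kΩ.
Voltage divider: V = V_in · (1.650 / 22.82) = 16.5 × 0.07230 = 1.193 mV.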